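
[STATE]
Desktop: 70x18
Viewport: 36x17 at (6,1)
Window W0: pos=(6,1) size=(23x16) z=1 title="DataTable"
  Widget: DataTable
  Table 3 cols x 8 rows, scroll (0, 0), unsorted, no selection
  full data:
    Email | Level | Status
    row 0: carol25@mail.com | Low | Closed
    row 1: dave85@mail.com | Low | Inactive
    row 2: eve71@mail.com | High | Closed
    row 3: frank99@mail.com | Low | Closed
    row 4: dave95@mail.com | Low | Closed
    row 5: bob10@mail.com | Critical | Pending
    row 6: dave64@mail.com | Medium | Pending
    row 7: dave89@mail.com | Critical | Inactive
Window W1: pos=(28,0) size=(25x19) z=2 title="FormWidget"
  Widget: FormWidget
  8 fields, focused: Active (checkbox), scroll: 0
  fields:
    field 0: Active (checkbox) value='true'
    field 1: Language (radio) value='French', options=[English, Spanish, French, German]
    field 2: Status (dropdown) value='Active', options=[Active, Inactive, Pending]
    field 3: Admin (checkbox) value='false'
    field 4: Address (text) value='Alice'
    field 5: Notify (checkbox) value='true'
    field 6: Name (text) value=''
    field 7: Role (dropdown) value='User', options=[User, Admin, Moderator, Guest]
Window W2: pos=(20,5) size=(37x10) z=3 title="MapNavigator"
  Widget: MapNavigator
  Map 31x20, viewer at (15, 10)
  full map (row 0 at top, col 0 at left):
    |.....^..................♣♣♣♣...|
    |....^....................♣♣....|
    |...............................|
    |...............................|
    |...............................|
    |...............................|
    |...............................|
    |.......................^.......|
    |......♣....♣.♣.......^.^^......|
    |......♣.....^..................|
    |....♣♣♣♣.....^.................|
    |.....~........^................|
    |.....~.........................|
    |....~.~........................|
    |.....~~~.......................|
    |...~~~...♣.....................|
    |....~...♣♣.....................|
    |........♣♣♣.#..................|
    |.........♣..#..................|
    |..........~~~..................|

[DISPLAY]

┏━━━━━━━━━━━━━━━━━━━━━┃ FormWidget  
┃ DataTable           ┠─────────────
┠─────────────────────┃> Active:    
┃Email           │Leve┃  Language:  
┃─────────────┏━━━━━━━━━━━━━━━━━━━━━
┃carol25@mail.┃ MapNavigator        
┃dave85@mail.c┠─────────────────────
┃eve71@mail.co┃  ...................
┃frank99@mail.┃  ......♣....♣.♣.....
┃dave95@mail.c┃  ......♣.....^......
┃bob10@mail.co┃  ....♣♣♣♣.....^.@...
┃dave64@mail.c┃  .....~........^....
┃dave89@mail.c┃  .....~.............
┃             ┗━━━━━━━━━━━━━━━━━━━━━
┃                     ┃             
┗━━━━━━━━━━━━━━━━━━━━━┃             
                      ┃             


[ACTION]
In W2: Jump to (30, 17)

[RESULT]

┏━━━━━━━━━━━━━━━━━━━━━┃ FormWidget  
┃ DataTable           ┠─────────────
┠─────────────────────┃> Active:    
┃Email           │Leve┃  Language:  
┃─────────────┏━━━━━━━━━━━━━━━━━━━━━
┃carol25@mail.┃ MapNavigator        
┃dave85@mail.c┠─────────────────────
┃eve71@mail.co┃..................   
┃frank99@mail.┃..................   
┃dave95@mail.c┃..................   
┃bob10@mail.co┃.................@   
┃dave64@mail.c┃..................   
┃dave89@mail.c┃..................   
┃             ┗━━━━━━━━━━━━━━━━━━━━━
┃                     ┃             
┗━━━━━━━━━━━━━━━━━━━━━┃             
                      ┃             


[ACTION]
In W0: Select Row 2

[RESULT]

┏━━━━━━━━━━━━━━━━━━━━━┃ FormWidget  
┃ DataTable           ┠─────────────
┠─────────────────────┃> Active:    
┃Email           │Leve┃  Language:  
┃─────────────┏━━━━━━━━━━━━━━━━━━━━━
┃carol25@mail.┃ MapNavigator        
┃dave85@mail.c┠─────────────────────
┃>ve71@mail.co┃..................   
┃frank99@mail.┃..................   
┃dave95@mail.c┃..................   
┃bob10@mail.co┃.................@   
┃dave64@mail.c┃..................   
┃dave89@mail.c┃..................   
┃             ┗━━━━━━━━━━━━━━━━━━━━━
┃                     ┃             
┗━━━━━━━━━━━━━━━━━━━━━┃             
                      ┃             


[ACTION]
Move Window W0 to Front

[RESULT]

┏━━━━━━━━━━━━━━━━━━━━━┓ FormWidget  
┃ DataTable           ┃─────────────
┠─────────────────────┨> Active:    
┃Email           │Leve┃  Language:  
┃────────────────┼────┃━━━━━━━━━━━━━
┃carol25@mail.com│Low ┃gator        
┃dave85@mail.com │Low ┃─────────────
┃>ve71@mail.com  │High┃..........   
┃frank99@mail.com│Low ┃..........   
┃dave95@mail.com │Low ┃..........   
┃bob10@mail.com  │Crit┃.........@   
┃dave64@mail.com │Medi┃..........   
┃dave89@mail.com │Crit┃..........   
┃                     ┃━━━━━━━━━━━━━
┃                     ┃             
┗━━━━━━━━━━━━━━━━━━━━━┛             
                      ┃             


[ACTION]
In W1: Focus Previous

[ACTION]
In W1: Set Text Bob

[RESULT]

┏━━━━━━━━━━━━━━━━━━━━━┓ FormWidget  
┃ DataTable           ┃─────────────
┠─────────────────────┨  Active:    
┃Email           │Leve┃  Language:  
┃────────────────┼────┃━━━━━━━━━━━━━
┃carol25@mail.com│Low ┃gator        
┃dave85@mail.com │Low ┃─────────────
┃>ve71@mail.com  │High┃..........   
┃frank99@mail.com│Low ┃..........   
┃dave95@mail.com │Low ┃..........   
┃bob10@mail.com  │Crit┃.........@   
┃dave64@mail.com │Medi┃..........   
┃dave89@mail.com │Crit┃..........   
┃                     ┃━━━━━━━━━━━━━
┃                     ┃             
┗━━━━━━━━━━━━━━━━━━━━━┛             
                      ┃             


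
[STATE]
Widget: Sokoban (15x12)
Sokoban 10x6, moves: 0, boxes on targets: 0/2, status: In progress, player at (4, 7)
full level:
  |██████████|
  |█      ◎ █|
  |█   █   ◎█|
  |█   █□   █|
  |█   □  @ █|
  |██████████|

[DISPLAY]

██████████     
█      ◎ █     
█   █   ◎█     
█   █□   █     
█   □  @ █     
██████████     
Moves: 0  0/2  
               
               
               
               
               


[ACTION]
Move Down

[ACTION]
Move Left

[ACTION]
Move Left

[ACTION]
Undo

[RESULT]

██████████     
█      ◎ █     
█   █   ◎█     
█   █□   █     
█   □ @  █     
██████████     
Moves: 1  0/2  
               
               
               
               
               


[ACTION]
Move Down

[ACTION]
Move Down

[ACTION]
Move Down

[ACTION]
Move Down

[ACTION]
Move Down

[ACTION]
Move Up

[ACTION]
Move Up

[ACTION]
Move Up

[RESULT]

██████████     
█     @◎ █     
█   █   ◎█     
█   █□   █     
█   □    █     
██████████     
Moves: 4  0/2  
               
               
               
               
               


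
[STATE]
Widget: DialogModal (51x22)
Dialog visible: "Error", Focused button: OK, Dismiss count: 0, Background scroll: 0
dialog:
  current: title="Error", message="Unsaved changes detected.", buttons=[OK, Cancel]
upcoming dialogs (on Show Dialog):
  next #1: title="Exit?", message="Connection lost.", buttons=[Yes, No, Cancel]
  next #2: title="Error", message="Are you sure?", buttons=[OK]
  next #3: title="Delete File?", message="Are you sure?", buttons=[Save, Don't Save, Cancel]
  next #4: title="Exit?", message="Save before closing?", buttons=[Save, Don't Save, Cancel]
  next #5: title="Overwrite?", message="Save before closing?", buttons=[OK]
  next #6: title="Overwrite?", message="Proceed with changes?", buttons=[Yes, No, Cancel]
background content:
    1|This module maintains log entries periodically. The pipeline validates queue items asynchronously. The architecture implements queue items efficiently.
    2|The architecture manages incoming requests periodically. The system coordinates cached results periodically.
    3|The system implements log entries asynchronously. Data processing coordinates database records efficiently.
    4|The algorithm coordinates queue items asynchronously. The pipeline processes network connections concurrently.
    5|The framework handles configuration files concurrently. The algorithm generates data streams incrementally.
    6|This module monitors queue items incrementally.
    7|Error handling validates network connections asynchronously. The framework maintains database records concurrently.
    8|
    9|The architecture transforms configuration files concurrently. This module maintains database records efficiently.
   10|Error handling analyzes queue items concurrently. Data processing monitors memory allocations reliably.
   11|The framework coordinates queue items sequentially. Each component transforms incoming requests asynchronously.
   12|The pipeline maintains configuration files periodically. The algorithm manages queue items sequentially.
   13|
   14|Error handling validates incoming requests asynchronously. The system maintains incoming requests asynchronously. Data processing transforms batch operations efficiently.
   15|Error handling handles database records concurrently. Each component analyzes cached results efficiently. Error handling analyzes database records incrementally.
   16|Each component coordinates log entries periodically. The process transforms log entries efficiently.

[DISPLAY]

This module maintains log entries periodically. The
The architecture manages incoming requests periodic
The system implements log entries asynchronously. D
The algorithm coordinates queue items asynchronousl
The framework handles configuration files concurren
This module monitors queue items incrementally.    
Error handling validates network connections asynch
                                                   
The archite┌───────────────────────────┐n files con
Error handl│           Error           │urrently. D
The framewo│ Unsaved changes detected. │quentially.
The pipelin│       [OK]  Cancel        │es periodic
           └───────────────────────────┘           
Error handling validates incoming requests asynchro
Error handling handles database records concurrentl
Each component coordinates log entries periodically
                                                   
                                                   
                                                   
                                                   
                                                   
                                                   


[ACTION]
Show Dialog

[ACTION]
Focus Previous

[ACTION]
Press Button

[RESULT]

This module maintains log entries periodically. The
The architecture manages incoming requests periodic
The system implements log entries asynchronously. D
The algorithm coordinates queue items asynchronousl
The framework handles configuration files concurren
This module monitors queue items incrementally.    
Error handling validates network connections asynch
                                                   
The architecture transforms configuration files con
Error handling analyzes queue items concurrently. D
The framework coordinates queue items sequentially.
The pipeline maintains configuration files periodic
                                                   
Error handling validates incoming requests asynchro
Error handling handles database records concurrentl
Each component coordinates log entries periodically
                                                   
                                                   
                                                   
                                                   
                                                   
                                                   


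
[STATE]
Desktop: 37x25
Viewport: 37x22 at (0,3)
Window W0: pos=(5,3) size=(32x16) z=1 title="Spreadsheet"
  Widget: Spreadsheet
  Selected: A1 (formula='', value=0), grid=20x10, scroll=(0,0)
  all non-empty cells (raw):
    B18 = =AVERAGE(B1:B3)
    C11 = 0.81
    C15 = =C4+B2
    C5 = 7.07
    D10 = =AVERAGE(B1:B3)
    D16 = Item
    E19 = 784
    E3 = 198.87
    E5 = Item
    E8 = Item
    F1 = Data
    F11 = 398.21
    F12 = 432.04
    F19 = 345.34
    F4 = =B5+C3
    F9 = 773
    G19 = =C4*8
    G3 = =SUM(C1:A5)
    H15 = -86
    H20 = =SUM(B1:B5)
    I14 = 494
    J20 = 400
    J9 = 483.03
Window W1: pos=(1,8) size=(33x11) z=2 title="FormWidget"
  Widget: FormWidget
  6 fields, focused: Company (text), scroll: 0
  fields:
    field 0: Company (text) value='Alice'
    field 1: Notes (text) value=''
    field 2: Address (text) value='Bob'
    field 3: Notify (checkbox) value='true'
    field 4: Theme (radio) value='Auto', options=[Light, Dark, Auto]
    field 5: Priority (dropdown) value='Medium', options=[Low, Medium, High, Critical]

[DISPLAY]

     ┏━━━━━━━━━━━━━━━━━━━━━━━━━━━━━━┓
     ┃ Spreadsheet                  ┃
     ┠──────────────────────────────┨
     ┃A1:                           ┃
     ┃       A       B       C      ┃
 ┏━━━━━━━━━━━━━━━━━━━━━━━━━━━━━━━┓--┃
 ┃ FormWidget                    ┃  ┃
 ┠───────────────────────────────┨  ┃
 ┃> Company:    [Alice          ]┃  ┃
 ┃  Notes:      [               ]┃  ┃
 ┃  Address:    [Bob            ]┃  ┃
 ┃  Notify:     [x]              ┃  ┃
 ┃  Theme:      ( ) Light  ( ) Da┃  ┃
 ┃  Priority:   [Medium        ▼]┃  ┃
 ┃                               ┃  ┃
 ┗━━━━━━━━━━━━━━━━━━━━━━━━━━━━━━━┛━━┛
                                     
                                     
                                     
                                     
                                     
                                     


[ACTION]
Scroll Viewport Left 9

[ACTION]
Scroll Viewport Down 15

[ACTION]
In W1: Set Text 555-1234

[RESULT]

     ┏━━━━━━━━━━━━━━━━━━━━━━━━━━━━━━┓
     ┃ Spreadsheet                  ┃
     ┠──────────────────────────────┨
     ┃A1:                           ┃
     ┃       A       B       C      ┃
 ┏━━━━━━━━━━━━━━━━━━━━━━━━━━━━━━━┓--┃
 ┃ FormWidget                    ┃  ┃
 ┠───────────────────────────────┨  ┃
 ┃> Company:    [555-1234       ]┃  ┃
 ┃  Notes:      [               ]┃  ┃
 ┃  Address:    [Bob            ]┃  ┃
 ┃  Notify:     [x]              ┃  ┃
 ┃  Theme:      ( ) Light  ( ) Da┃  ┃
 ┃  Priority:   [Medium        ▼]┃  ┃
 ┃                               ┃  ┃
 ┗━━━━━━━━━━━━━━━━━━━━━━━━━━━━━━━┛━━┛
                                     
                                     
                                     
                                     
                                     
                                     


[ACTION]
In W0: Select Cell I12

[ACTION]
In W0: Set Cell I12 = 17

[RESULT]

     ┏━━━━━━━━━━━━━━━━━━━━━━━━━━━━━━┓
     ┃ Spreadsheet                  ┃
     ┠──────────────────────────────┨
     ┃I12: 17                       ┃
     ┃       A       B       C      ┃
 ┏━━━━━━━━━━━━━━━━━━━━━━━━━━━━━━━┓--┃
 ┃ FormWidget                    ┃  ┃
 ┠───────────────────────────────┨  ┃
 ┃> Company:    [555-1234       ]┃  ┃
 ┃  Notes:      [               ]┃  ┃
 ┃  Address:    [Bob            ]┃  ┃
 ┃  Notify:     [x]              ┃  ┃
 ┃  Theme:      ( ) Light  ( ) Da┃  ┃
 ┃  Priority:   [Medium        ▼]┃  ┃
 ┃                               ┃  ┃
 ┗━━━━━━━━━━━━━━━━━━━━━━━━━━━━━━━┛━━┛
                                     
                                     
                                     
                                     
                                     
                                     


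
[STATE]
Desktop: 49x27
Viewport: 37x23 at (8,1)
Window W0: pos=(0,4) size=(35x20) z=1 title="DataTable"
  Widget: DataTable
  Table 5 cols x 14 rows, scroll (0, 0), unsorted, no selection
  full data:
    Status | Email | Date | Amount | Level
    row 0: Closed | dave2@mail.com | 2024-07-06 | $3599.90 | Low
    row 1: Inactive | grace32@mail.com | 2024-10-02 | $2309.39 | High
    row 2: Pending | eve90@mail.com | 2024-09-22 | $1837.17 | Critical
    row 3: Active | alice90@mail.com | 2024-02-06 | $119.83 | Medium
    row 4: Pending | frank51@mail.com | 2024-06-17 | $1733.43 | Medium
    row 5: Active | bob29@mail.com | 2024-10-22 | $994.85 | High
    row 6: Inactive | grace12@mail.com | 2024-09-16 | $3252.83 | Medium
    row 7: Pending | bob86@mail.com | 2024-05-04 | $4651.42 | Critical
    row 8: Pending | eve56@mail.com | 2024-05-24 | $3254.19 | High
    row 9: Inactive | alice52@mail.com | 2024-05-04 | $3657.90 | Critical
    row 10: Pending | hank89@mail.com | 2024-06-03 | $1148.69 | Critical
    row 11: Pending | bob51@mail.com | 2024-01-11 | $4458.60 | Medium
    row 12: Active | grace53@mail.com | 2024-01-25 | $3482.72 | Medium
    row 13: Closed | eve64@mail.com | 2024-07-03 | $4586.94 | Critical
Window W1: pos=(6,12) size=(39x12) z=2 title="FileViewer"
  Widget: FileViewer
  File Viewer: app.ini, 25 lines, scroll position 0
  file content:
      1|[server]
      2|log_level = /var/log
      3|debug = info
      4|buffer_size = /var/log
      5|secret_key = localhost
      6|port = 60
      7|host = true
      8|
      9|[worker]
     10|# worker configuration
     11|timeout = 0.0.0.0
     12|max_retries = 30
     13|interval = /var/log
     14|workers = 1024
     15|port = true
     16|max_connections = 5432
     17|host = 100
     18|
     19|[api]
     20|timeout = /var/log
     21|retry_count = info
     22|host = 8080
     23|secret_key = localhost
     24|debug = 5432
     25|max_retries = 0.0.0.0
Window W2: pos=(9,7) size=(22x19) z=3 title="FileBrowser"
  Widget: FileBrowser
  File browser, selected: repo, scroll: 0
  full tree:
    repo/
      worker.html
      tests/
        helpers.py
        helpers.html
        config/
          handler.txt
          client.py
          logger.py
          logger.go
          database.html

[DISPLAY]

                                     
                                     
                                     
━━━━━━━━━━━━━━━━━━━━━━━━━━┓          
ble                       ┃          
──────────────────────────┨          
 ┏━━━━━━━━━━━━━━━━━━━━┓   ┃          
─┃ FileBrowser        ┃───┃          
 ┠────────────────────┨-07┃          
e┃> [-] repo/         ┃-10┃          
 ┃    worker.html     ┃-09┃          
━┃    [+] tests/      ┃━━━━━━━━━━━━━┓
F┃                    ┃             ┃
─┃                    ┃─────────────┨
s┃                    ┃            ▲┃
o┃                    ┃            █┃
e┃                    ┃            ░┃
u┃                    ┃            ░┃
e┃                    ┃            ░┃
o┃                    ┃            ░┃
o┃                    ┃            ░┃
 ┃                    ┃            ▼┃
━┃                    ┃━━━━━━━━━━━━━┛


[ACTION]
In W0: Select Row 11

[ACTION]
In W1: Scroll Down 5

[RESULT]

                                     
                                     
                                     
━━━━━━━━━━━━━━━━━━━━━━━━━━┓          
ble                       ┃          
──────────────────────────┨          
 ┏━━━━━━━━━━━━━━━━━━━━┓   ┃          
─┃ FileBrowser        ┃───┃          
 ┠────────────────────┨-07┃          
e┃> [-] repo/         ┃-10┃          
 ┃    worker.html     ┃-09┃          
━┃    [+] tests/      ┃━━━━━━━━━━━━━┓
F┃                    ┃             ┃
─┃                    ┃─────────────┨
o┃                    ┃            ▲┃
o┃                    ┃            ░┃
 ┃                    ┃            █┃
w┃                    ┃            ░┃
 ┃                    ┃            ░┃
i┃                    ┃            ░┃
a┃                    ┃            ░┃
n┃                    ┃            ▼┃
━┃                    ┃━━━━━━━━━━━━━┛


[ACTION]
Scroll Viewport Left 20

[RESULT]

                                     
                                     
                                     
┏━━━━━━━━━━━━━━━━━━━━━━━━━━━━━━━━━┓  
┃ DataTable                       ┃  
┠─────────────────────────────────┨  
┃Status  ┏━━━━━━━━━━━━━━━━━━━━┓   ┃  
┃────────┃ FileBrowser        ┃───┃  
┃Closed  ┠────────────────────┨-07┃  
┃Inactive┃> [-] repo/         ┃-10┃  
┃Pending ┃    worker.html     ┃-09┃  
┃Activ┏━━┃    [+] tests/      ┃━━━━━━
┃Pendi┃ F┃                    ┃      
┃Activ┠──┃                    ┃──────
┃Inact┃po┃                    ┃      
┃Pendi┃ho┃                    ┃      
┃Pendi┃  ┃                    ┃      
┃Inact┃[w┃                    ┃      
┃Pendi┃# ┃                    ┃      
┃>endi┃ti┃                    ┃      
┃Activ┃ma┃                    ┃      
┃Close┃in┃                    ┃      
┗━━━━━┗━━┃                    ┃━━━━━━


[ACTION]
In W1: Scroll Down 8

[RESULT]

                                     
                                     
                                     
┏━━━━━━━━━━━━━━━━━━━━━━━━━━━━━━━━━┓  
┃ DataTable                       ┃  
┠─────────────────────────────────┨  
┃Status  ┏━━━━━━━━━━━━━━━━━━━━┓   ┃  
┃────────┃ FileBrowser        ┃───┃  
┃Closed  ┠────────────────────┨-07┃  
┃Inactive┃> [-] repo/         ┃-10┃  
┃Pending ┃    worker.html     ┃-09┃  
┃Activ┏━━┃    [+] tests/      ┃━━━━━━
┃Pendi┃ F┃                    ┃      
┃Activ┠──┃                    ┃──────
┃Inact┃wo┃                    ┃      
┃Pendi┃po┃                    ┃      
┃Pendi┃ma┃                    ┃      
┃Inact┃ho┃                    ┃      
┃Pendi┃  ┃                    ┃      
┃>endi┃[a┃                    ┃      
┃Activ┃ti┃                    ┃      
┃Close┃re┃                    ┃      
┗━━━━━┗━━┃                    ┃━━━━━━


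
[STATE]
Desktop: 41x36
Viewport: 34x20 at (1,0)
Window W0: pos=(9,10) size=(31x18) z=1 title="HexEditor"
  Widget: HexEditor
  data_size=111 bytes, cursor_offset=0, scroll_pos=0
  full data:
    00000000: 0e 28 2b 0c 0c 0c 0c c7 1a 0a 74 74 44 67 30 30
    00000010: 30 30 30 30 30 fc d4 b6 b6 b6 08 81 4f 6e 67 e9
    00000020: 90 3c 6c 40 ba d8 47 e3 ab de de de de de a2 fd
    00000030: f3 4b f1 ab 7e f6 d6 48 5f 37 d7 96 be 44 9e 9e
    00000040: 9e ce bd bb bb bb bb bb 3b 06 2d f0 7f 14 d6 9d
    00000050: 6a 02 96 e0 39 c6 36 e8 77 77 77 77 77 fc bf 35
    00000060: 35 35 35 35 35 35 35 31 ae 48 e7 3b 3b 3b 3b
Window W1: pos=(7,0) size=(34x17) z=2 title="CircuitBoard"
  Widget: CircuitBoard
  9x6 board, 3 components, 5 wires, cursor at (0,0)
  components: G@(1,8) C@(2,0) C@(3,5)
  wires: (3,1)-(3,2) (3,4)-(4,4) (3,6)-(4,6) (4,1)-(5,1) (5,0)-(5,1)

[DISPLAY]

      ┏━━━━━━━━━━━━━━━━━━━━━━━━━━━
      ┃ CircuitBoard              
      ┠───────────────────────────
      ┃   0 1 2 3 4 5 6 7 8       
      ┃0  [.]                     
      ┃                           
      ┃1                          
      ┃                           
      ┃2   C                      
      ┃                           
      ┃3       · ─ ·       ·   C  
      ┃                    │      
      ┃4       ·           ·      
      ┃        │                  
      ┃5   · ─ ·                  
      ┃Cursor: (0,0)              
      ┗━━━━━━━━━━━━━━━━━━━━━━━━━━━
        ┃00000040  9e ce bd bb bb 
        ┃00000050  6a 02 96 e0 39 
        ┃00000060  35 35 35 35 35 


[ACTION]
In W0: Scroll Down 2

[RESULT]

      ┏━━━━━━━━━━━━━━━━━━━━━━━━━━━
      ┃ CircuitBoard              
      ┠───────────────────────────
      ┃   0 1 2 3 4 5 6 7 8       
      ┃0  [.]                     
      ┃                           
      ┃1                          
      ┃                           
      ┃2   C                      
      ┃                           
      ┃3       · ─ ·       ·   C  
      ┃                    │      
      ┃4       ·           ·      
      ┃        │                  
      ┃5   · ─ ·                  
      ┃Cursor: (0,0)              
      ┗━━━━━━━━━━━━━━━━━━━━━━━━━━━
        ┃00000060  35 35 35 35 35 
        ┃                         
        ┃                         


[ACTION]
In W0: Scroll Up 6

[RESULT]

      ┏━━━━━━━━━━━━━━━━━━━━━━━━━━━
      ┃ CircuitBoard              
      ┠───────────────────────────
      ┃   0 1 2 3 4 5 6 7 8       
      ┃0  [.]                     
      ┃                           
      ┃1                          
      ┃                           
      ┃2   C                      
      ┃                           
      ┃3       · ─ ·       ·   C  
      ┃                    │      
      ┃4       ·           ·      
      ┃        │                  
      ┃5   · ─ ·                  
      ┃Cursor: (0,0)              
      ┗━━━━━━━━━━━━━━━━━━━━━━━━━━━
        ┃00000040  9e ce bd bb bb 
        ┃00000050  6a 02 96 e0 39 
        ┃00000060  35 35 35 35 35 


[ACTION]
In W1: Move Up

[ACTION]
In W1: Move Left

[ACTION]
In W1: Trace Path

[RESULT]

      ┏━━━━━━━━━━━━━━━━━━━━━━━━━━━
      ┃ CircuitBoard              
      ┠───────────────────────────
      ┃   0 1 2 3 4 5 6 7 8       
      ┃0  [.]                     
      ┃                           
      ┃1                          
      ┃                           
      ┃2   C                      
      ┃                           
      ┃3       · ─ ·       ·   C  
      ┃                    │      
      ┃4       ·           ·      
      ┃        │                  
      ┃5   · ─ ·                  
      ┃Cursor: (0,0)  Trace: No co
      ┗━━━━━━━━━━━━━━━━━━━━━━━━━━━
        ┃00000040  9e ce bd bb bb 
        ┃00000050  6a 02 96 e0 39 
        ┃00000060  35 35 35 35 35 


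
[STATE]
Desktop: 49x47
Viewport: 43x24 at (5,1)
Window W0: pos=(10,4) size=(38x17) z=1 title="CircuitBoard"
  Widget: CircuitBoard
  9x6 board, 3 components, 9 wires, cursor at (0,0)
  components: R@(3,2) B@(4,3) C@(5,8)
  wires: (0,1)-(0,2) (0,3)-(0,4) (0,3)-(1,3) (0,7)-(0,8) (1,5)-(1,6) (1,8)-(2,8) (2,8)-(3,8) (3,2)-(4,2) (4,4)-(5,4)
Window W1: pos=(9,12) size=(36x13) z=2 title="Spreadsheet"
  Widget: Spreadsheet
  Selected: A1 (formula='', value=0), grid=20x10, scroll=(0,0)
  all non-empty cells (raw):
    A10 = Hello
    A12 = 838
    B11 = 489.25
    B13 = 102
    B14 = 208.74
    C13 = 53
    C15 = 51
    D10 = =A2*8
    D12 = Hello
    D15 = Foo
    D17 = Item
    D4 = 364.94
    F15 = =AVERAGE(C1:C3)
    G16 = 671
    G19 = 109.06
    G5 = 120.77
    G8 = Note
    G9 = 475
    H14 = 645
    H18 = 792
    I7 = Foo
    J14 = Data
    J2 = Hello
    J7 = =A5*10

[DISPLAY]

                                           
                                           
                                           
     ┏━━━━━━━━━━━━━━━━━━━━━━━━━━━━━━━━━━━━┓
     ┃ CircuitBoard                       ┃
     ┠────────────────────────────────────┨
     ┃   0 1 2 3 4 5 6 7 8                ┃
     ┃0  [.]  · ─ ·   · ─ ·           · ─ ┃
     ┃                │                   ┃
     ┃1               ·       · ─ ·       ┃
     ┃                                    ┃
    ┏━━━━━━━━━━━━━━━━━━━━━━━━━━━━━━━━━━┓  ┃
    ┃ Spreadsheet                      ┃  ┃
    ┠──────────────────────────────────┨  ┃
    ┃A1:                               ┃  ┃
    ┃       A       B       C       D  ┃  ┃
    ┃----------------------------------┃  ┃
    ┃  1      [0]       0       0      ┃  ┃
    ┃  2        0       0       0      ┃  ┃
    ┃  3        0       0       0      ┃━━┛
    ┃  4        0       0       0  364.┃   
    ┃  5        0       0       0      ┃   
    ┃  6        0       0       0      ┃   
    ┗━━━━━━━━━━━━━━━━━━━━━━━━━━━━━━━━━━┛   


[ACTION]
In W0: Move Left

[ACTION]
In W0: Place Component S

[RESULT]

                                           
                                           
                                           
     ┏━━━━━━━━━━━━━━━━━━━━━━━━━━━━━━━━━━━━┓
     ┃ CircuitBoard                       ┃
     ┠────────────────────────────────────┨
     ┃   0 1 2 3 4 5 6 7 8                ┃
     ┃0  [S]  · ─ ·   · ─ ·           · ─ ┃
     ┃                │                   ┃
     ┃1               ·       · ─ ·       ┃
     ┃                                    ┃
    ┏━━━━━━━━━━━━━━━━━━━━━━━━━━━━━━━━━━┓  ┃
    ┃ Spreadsheet                      ┃  ┃
    ┠──────────────────────────────────┨  ┃
    ┃A1:                               ┃  ┃
    ┃       A       B       C       D  ┃  ┃
    ┃----------------------------------┃  ┃
    ┃  1      [0]       0       0      ┃  ┃
    ┃  2        0       0       0      ┃  ┃
    ┃  3        0       0       0      ┃━━┛
    ┃  4        0       0       0  364.┃   
    ┃  5        0       0       0      ┃   
    ┃  6        0       0       0      ┃   
    ┗━━━━━━━━━━━━━━━━━━━━━━━━━━━━━━━━━━┛   


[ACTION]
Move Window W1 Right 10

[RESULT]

                                           
                                           
                                           
     ┏━━━━━━━━━━━━━━━━━━━━━━━━━━━━━━━━━━━━┓
     ┃ CircuitBoard                       ┃
     ┠────────────────────────────────────┨
     ┃   0 1 2 3 4 5 6 7 8                ┃
     ┃0  [S]  · ─ ·   · ─ ·           · ─ ┃
     ┃                │                   ┃
     ┃1               ·       · ─ ·       ┃
     ┃                                    ┃
     ┃2 ┏━━━━━━━━━━━━━━━━━━━━━━━━━━━━━━━━━━
     ┃  ┃ Spreadsheet                      
     ┃3 ┠──────────────────────────────────
     ┃  ┃A1:                               
     ┃4 ┃       A       B       C       D  
     ┃  ┃----------------------------------
     ┃5 ┃  1      [0]       0       0      
     ┃Cu┃  2        0       0       0      
     ┗━━┃  3        0       0       0      
        ┃  4        0       0       0  364.
        ┃  5        0       0       0      
        ┃  6        0       0       0      
        ┗━━━━━━━━━━━━━━━━━━━━━━━━━━━━━━━━━━


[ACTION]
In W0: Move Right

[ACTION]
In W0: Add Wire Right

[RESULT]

                                           
                                           
                                           
     ┏━━━━━━━━━━━━━━━━━━━━━━━━━━━━━━━━━━━━┓
     ┃ CircuitBoard                       ┃
     ┠────────────────────────────────────┨
     ┃   0 1 2 3 4 5 6 7 8                ┃
     ┃0   S  [.]─ ·   · ─ ·           · ─ ┃
     ┃                │                   ┃
     ┃1               ·       · ─ ·       ┃
     ┃                                    ┃
     ┃2 ┏━━━━━━━━━━━━━━━━━━━━━━━━━━━━━━━━━━
     ┃  ┃ Spreadsheet                      
     ┃3 ┠──────────────────────────────────
     ┃  ┃A1:                               
     ┃4 ┃       A       B       C       D  
     ┃  ┃----------------------------------
     ┃5 ┃  1      [0]       0       0      
     ┃Cu┃  2        0       0       0      
     ┗━━┃  3        0       0       0      
        ┃  4        0       0       0  364.
        ┃  5        0       0       0      
        ┃  6        0       0       0      
        ┗━━━━━━━━━━━━━━━━━━━━━━━━━━━━━━━━━━


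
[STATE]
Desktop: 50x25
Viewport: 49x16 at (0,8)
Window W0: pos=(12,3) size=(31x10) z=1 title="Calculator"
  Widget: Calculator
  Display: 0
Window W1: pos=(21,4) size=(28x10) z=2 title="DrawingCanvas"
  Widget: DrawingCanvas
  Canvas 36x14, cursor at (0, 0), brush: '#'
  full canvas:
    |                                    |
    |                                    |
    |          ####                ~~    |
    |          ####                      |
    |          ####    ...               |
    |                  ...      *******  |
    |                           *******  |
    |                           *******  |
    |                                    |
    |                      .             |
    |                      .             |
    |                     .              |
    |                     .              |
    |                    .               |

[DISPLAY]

            ┃│ 7 │ 8 ┃                          ┃
            ┃├───┼───┃          ####            ┃
            ┃│ 4 │ 5 ┃          ####            ┃
            ┃└───┴───┃          ####    ...     ┃
            ┗━━━━━━━━┃                  ...     ┃
                     ┗━━━━━━━━━━━━━━━━━━━━━━━━━━┛
                                                 
                                                 
                                                 
                                                 
                                                 
                                                 
                                                 
                                                 
                                                 
                                                 


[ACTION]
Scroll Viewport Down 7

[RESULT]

            ┃├───┼───┃          ####            ┃
            ┃│ 4 │ 5 ┃          ####            ┃
            ┃└───┴───┃          ####    ...     ┃
            ┗━━━━━━━━┃                  ...     ┃
                     ┗━━━━━━━━━━━━━━━━━━━━━━━━━━┛
                                                 
                                                 
                                                 
                                                 
                                                 
                                                 
                                                 
                                                 
                                                 
                                                 
                                                 


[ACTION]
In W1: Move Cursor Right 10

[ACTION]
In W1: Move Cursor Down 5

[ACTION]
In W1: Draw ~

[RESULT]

            ┃├───┼───┃          ####            ┃
            ┃│ 4 │ 5 ┃          ####            ┃
            ┃└───┴───┃          ####    ...     ┃
            ┗━━━━━━━━┃          ~       ...     ┃
                     ┗━━━━━━━━━━━━━━━━━━━━━━━━━━┛
                                                 
                                                 
                                                 
                                                 
                                                 
                                                 
                                                 
                                                 
                                                 
                                                 
                                                 
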